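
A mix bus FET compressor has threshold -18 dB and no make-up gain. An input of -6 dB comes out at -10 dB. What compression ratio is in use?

1.5:1

Input overshoot = -6 − (-18) = 12 dB; output overshoot = -10 − (-18) = 8 dB.
Ratio = 12 / 8 = 1.5.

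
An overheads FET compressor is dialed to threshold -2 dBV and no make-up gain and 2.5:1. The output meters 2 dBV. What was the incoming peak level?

8 dBV

Post-compression overshoot = 2 − (-2) = 4 dB.
Input overshoot = R × output overshoot = 10 dB → input = -2 + 10 = 8 dBV.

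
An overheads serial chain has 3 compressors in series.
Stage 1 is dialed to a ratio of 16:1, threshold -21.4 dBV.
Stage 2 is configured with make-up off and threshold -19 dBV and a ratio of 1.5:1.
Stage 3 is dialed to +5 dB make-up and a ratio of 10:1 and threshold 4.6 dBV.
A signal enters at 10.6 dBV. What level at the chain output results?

Stage 1: 32 dB above -21.4 dBV, reduced 16:1 to 2 dB above → -19.4 dBV.
Stage 2: -19.4 dBV ≤ -19 dBV, so stage 2 doesn't engage; output -19.4 dBV.
Stage 3: below threshold (-19.4 ≤ 4.6); passes unchanged; make-up brings it to -14.4 dBV.

-14.4 dBV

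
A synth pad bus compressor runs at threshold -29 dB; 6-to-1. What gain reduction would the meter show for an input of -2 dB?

22.5 dB

-2 dB exceeds the threshold by 27 dB.
At 6:1, output sits 27/6 = 4.5 dB above threshold.
So the signal is attenuated by 27 − 4.5 = 22.5 dB.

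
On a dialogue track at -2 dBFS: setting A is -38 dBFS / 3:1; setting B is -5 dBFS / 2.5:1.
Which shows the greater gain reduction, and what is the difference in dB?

A: 36 dB over, compressed to 12 dB over, so 24 dB of GR.
B: 3 dB over, compressed to 1.2 dB over, so 1.8 dB of GR.
A reduces 22.2 dB more.

A, by 22.2 dB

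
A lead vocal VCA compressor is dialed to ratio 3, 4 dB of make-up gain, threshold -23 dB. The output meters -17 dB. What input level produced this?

Before make-up, the level was -17 − 4 = -21 dB.
That's 2 dB above the -23 dB threshold.
Undo the ratio: input overshoot = 2 × 3 = 6 dB, giving input = -17 dB.

-17 dB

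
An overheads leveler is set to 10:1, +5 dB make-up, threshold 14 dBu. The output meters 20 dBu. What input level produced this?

24 dBu

Before make-up, the level was 20 − 5 = 15 dBu.
Post-compression overshoot = 15 − 14 = 1 dB.
Input overshoot = R × output overshoot = 10 dB → input = 14 + 10 = 24 dBu.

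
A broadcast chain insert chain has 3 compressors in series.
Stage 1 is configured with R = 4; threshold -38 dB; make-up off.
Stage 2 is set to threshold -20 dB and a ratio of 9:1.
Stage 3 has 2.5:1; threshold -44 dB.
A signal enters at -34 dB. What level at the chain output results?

Stage 1: 4 dB above -38 dB, reduced 4:1 to 1 dB above → -37 dB.
Stage 2: below threshold (-37 ≤ -20); passes unchanged; output -37 dB.
Stage 3: 7 dB above -44 dB, reduced 2.5:1 to 2.8 dB above → -41.2 dB.

-41.2 dB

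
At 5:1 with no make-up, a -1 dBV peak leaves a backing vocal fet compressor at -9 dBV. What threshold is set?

Input is 10 dB above T (since output overshoot × R = input overshoot: (-9 − T)·5 = -1 − T gives T = -11 dBV).
Check: -11 + (-1 − (-11))/5 = -11 + 2 = -9 dBV. ✓

-11 dBV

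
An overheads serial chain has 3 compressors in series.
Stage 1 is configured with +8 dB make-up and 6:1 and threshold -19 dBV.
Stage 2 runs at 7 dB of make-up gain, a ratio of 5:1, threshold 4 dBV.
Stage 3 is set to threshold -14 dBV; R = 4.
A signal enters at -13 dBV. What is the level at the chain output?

Stage 1: 6 dB above -19 dBV, reduced 6:1 to 1 dB above → -18 dBV; +8 dB make-up → -10 dBV.
Stage 2: below threshold (-10 ≤ 4); passes unchanged; make-up brings it to -3 dBV.
Stage 3: 11 dB above -14 dBV, reduced 4:1 to 2.75 dB above → -11.25 dBV.

-11.25 dBV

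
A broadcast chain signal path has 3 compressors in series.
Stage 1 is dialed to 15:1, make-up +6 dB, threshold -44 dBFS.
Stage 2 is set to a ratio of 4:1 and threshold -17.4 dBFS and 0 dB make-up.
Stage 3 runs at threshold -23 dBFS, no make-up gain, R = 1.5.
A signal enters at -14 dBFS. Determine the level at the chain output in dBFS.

-36 dBFS

Stage 1: overshoot 30 dB → 30/15 = 2 dB → -42 dBFS; +6 dB make-up → -36 dBFS.
Stage 2: -36 dBFS is at or below the -17.4 dBFS threshold — no compression; output -36 dBFS.
Stage 3: below threshold (-36 ≤ -23); passes unchanged; output -36 dBFS.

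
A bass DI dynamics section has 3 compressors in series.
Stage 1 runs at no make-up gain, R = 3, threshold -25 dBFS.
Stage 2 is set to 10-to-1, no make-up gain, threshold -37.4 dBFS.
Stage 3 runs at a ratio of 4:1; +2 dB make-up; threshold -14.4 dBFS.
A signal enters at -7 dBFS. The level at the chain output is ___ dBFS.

-33.56 dBFS

Stage 1: -7 dBFS is 18 dB over -25 dBFS; at 3:1 that becomes 6 dB over, giving -19 dBFS.
Stage 2: -19 dBFS is 18.4 dB over -37.4 dBFS; at 10:1 that becomes 1.84 dB over, giving -35.56 dBFS.
Stage 3: below threshold (-35.56 ≤ -14.4); passes unchanged; make-up brings it to -33.56 dBFS.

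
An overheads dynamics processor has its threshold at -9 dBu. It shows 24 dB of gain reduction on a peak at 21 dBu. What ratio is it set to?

Input overshoot = 21 − (-9) = 30 dB.
Output overshoot = 30 − 24 = 6 dB.
Ratio = input overshoot / output overshoot = 30 / 6 = 5.

5:1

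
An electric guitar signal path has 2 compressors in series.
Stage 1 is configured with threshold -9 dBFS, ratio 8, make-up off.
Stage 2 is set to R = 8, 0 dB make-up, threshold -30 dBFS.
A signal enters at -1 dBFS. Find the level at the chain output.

Stage 1: 8 dB above -9 dBFS, reduced 8:1 to 1 dB above → -8 dBFS.
Stage 2: 22 dB above -30 dBFS, reduced 8:1 to 2.75 dB above → -27.25 dBFS.

-27.25 dBFS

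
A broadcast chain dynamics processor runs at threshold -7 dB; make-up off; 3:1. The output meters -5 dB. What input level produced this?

Post-compression overshoot = -5 − (-7) = 2 dB.
Input overshoot = R × output overshoot = 6 dB → input = -7 + 6 = -1 dB.

-1 dB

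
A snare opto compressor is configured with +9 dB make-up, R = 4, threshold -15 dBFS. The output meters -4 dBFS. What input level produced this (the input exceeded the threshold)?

Before make-up, the level was -4 − 9 = -13 dBFS.
The compressed level sits -13 − (-15) = 2 dB over threshold.
Undo the ratio: input overshoot = 2 × 4 = 8 dB, giving input = -7 dBFS.

-7 dBFS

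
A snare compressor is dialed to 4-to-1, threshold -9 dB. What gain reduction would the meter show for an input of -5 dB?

Overshoot = -5 − (-9) = 4 dB.
A 4:1 ratio leaves 1 dB of that excess.
Gain reduction = 4 − 1 = 3 dB.

3 dB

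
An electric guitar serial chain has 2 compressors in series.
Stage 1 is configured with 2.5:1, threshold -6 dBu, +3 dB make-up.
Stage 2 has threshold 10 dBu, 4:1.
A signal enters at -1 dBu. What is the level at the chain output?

-1 dBu

Stage 1: 5 dB above -6 dBu, reduced 2.5:1 to 2 dB above → -4 dBu; +3 dB make-up → -1 dBu.
Stage 2: -1 dBu is at or below the 10 dBu threshold — no compression; output -1 dBu.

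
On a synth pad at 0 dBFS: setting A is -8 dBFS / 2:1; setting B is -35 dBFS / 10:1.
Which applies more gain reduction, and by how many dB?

B, by 27.5 dB

A: GR = 8 − 8/2 = 4 dB.
B: GR = 35 − 35/10 = 31.5 dB.
Difference: 27.5 dB in favour of B.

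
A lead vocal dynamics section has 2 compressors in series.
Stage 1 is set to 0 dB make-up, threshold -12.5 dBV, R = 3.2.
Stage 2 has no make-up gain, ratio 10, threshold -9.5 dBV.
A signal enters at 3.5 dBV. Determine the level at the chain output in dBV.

-9.3 dBV

Stage 1: 16 dB above -12.5 dBV, reduced 3.2:1 to 5 dB above → -7.5 dBV.
Stage 2: -7.5 dBV is 2 dB over -9.5 dBV; at 10:1 that becomes 0.2 dB over, giving -9.3 dBV.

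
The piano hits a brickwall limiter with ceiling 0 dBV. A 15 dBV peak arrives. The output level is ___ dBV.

0 dBV

A brickwall limiter is an ∞:1 compressor: any input above the ceiling is clamped to 0 dBV.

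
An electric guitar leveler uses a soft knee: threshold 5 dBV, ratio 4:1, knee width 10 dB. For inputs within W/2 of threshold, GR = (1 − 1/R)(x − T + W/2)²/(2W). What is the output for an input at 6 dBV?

x − T + W/2 = 6 − 5 + 5 = 6.
GR = (1 − 1/4) × 6² / 20 = 0.75 × 36 / 20 = 1.35 dB.
Output = 6 − 1.35 = 4.65 dBV.

4.65 dBV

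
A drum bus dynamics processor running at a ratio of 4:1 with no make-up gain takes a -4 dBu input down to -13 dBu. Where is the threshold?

-16 dBu

Gain reduction = -4 − (-13) = 9 dB; output overshoot = GR / (R − 1) = 9 / 3 = 3 dB.
Threshold = output − output overshoot = -13 − 3 = -16 dBu.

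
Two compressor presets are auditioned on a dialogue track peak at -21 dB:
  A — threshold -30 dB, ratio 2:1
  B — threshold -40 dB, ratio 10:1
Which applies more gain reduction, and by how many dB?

A: 9 dB over, compressed to 4.5 dB over, so 4.5 dB of GR.
B: 19 dB over, compressed to 1.9 dB over, so 17.1 dB of GR.
B applies 12.6 dB more gain reduction.

B, by 12.6 dB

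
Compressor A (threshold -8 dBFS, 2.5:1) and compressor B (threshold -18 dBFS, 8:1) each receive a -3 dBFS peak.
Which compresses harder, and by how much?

B, by 10.125 dB

A: GR = 5 − 5/2.5 = 3 dB.
B: GR = 15 − 15/8 = 13.125 dB.
B reduces 10.125 dB more.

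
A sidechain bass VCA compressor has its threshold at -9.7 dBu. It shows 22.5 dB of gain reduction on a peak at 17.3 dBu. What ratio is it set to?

Input overshoot = 17.3 − (-9.7) = 27 dB.
Output overshoot = 27 − 22.5 = 4.5 dB.
Ratio = input overshoot / output overshoot = 27 / 4.5 = 6.

6:1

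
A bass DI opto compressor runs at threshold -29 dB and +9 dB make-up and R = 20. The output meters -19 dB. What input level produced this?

-9 dB

Remove make-up: -19 − 9 = -28 dB.
The compressed level sits -28 − (-29) = 1 dB over threshold.
Before 20:1 compression the overshoot was 1 × 20 = 20 dB, so input = -29 + 20 = -9 dB.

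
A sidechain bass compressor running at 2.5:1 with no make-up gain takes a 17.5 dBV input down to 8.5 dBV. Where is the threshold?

Gain reduction = 17.5 − 8.5 = 9 dB; output overshoot = GR / (R − 1) = 9 / 1.5 = 6 dB.
Threshold = output − output overshoot = 8.5 − 6 = 2.5 dBV.

2.5 dBV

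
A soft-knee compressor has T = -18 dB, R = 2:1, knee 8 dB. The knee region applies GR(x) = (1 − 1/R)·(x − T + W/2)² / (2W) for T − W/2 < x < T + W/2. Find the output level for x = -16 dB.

-17.125 dB

x − T + W/2 = -16 − (-18) + 4 = 6.
GR = (1 − 1/2) × 6² / 16 = 0.5 × 36 / 16 = 1.125 dB.
Output = -16 − 1.125 = -17.125 dB.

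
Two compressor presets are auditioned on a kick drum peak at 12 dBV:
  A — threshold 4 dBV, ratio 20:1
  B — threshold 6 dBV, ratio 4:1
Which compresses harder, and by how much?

A: 8 dB over, compressed to 0.4 dB over, so 7.6 dB of GR.
B: 6 dB over, compressed to 1.5 dB over, so 4.5 dB of GR.
Difference: 3.1 dB in favour of A.

A, by 3.1 dB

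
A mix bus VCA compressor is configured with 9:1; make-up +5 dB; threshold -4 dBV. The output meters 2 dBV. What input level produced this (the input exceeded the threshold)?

Before make-up, the level was 2 − 5 = -3 dBV.
Post-compression overshoot = -3 − (-4) = 1 dB.
Undo the ratio: input overshoot = 1 × 9 = 9 dB, giving input = 5 dBV.

5 dBV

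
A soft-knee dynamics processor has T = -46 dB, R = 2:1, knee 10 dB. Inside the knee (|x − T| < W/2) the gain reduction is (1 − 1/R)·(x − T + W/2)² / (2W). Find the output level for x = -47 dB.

x − T + W/2 = -47 − (-46) + 5 = 4.
GR = (1 − 1/2) × 4² / 20 = 0.5 × 16 / 20 = 0.4 dB.
Output = -47 − 0.4 = -47.4 dB.

-47.4 dB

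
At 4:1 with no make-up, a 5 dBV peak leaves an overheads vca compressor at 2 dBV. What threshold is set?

Input is 4 dB above T (since output overshoot × R = input overshoot: (2 − T)·4 = 5 − T gives T = 1 dBV).
Check: 1 + (5 − 1)/4 = 1 + 1 = 2 dBV. ✓

1 dBV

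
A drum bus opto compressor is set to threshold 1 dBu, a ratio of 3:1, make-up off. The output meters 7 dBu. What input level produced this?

19 dBu

That's 6 dB above the 1 dBu threshold.
Before 3:1 compression the overshoot was 6 × 3 = 18 dB, so input = 1 + 18 = 19 dBu.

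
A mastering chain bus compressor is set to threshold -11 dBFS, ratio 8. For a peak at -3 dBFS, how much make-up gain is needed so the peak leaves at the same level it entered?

The peak compresses to -11 + 8/8 = -10 dBFS.
To reach -3 dBFS requires -3 − (-10) = 7 dB of make-up.

7 dB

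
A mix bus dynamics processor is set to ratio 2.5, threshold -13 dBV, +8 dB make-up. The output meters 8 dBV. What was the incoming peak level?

Stripping the +8 dB make-up gives 0 dBV at the gain stage.
The compressed level sits 0 − (-13) = 13 dB over threshold.
Undo the ratio: input overshoot = 13 × 2.5 = 32.5 dB, giving input = 19.5 dBV.

19.5 dBV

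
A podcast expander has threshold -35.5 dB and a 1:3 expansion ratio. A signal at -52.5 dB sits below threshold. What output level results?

The input is 17 dB below the -35.5 dB threshold.
A 1:3 expander multiplies undershoot by 3: 17 × 3 = 51 dB below threshold.
Output = -35.5 − 51 = -86.5 dB.

-86.5 dB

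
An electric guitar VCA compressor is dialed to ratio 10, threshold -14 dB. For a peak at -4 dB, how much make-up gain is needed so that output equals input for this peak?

Without make-up, output = threshold + overshoot/10 = -14 + 1 = -13 dB.
Gap to target: 9 dB.

9 dB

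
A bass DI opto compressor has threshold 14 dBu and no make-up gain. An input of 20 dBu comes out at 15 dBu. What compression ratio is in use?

6:1

Input overshoot = 20 − 14 = 6 dB; output overshoot = 15 − 14 = 1 dB.
Ratio = 6 / 1 = 6.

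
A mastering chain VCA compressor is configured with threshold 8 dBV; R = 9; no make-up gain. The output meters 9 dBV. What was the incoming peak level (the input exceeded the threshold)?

17 dBV

That's 1 dB above the 8 dBV threshold.
Before 9:1 compression the overshoot was 1 × 9 = 9 dB, so input = 8 + 9 = 17 dBV.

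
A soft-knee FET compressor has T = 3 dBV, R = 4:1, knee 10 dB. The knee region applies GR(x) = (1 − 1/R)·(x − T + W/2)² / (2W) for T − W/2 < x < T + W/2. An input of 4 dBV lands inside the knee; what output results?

x − T + W/2 = 4 − 3 + 5 = 6.
GR = (1 − 1/4) × 6² / 20 = 0.75 × 36 / 20 = 1.35 dB.
Output = 4 − 1.35 = 2.65 dBV.

2.65 dBV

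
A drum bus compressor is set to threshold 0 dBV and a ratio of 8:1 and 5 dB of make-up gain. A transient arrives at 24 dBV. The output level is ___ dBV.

8 dBV

The input is 24 dB above the 0 dBV threshold.
At 8:1 the overshoot is divided by 8, leaving 3 dB above threshold.
So the level is 0 + 3 = 3 dBV; make-up adds 5 dB, giving 8 dBV.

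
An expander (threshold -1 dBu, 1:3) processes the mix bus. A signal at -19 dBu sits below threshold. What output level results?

Undershoot = (-1) − (-19) = 18 dB.
At 1:3, that expands to 54 dB under threshold.
Output = -1 − 54 = -55 dBu.

-55 dBu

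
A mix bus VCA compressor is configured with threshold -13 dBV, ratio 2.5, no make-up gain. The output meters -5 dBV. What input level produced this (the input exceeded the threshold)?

7 dBV

The compressed level sits -5 − (-13) = 8 dB over threshold.
Before 2.5:1 compression the overshoot was 8 × 2.5 = 20 dB, so input = -13 + 20 = 7 dBV.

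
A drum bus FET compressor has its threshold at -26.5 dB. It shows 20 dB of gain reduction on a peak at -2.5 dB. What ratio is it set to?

Input overshoot = -2.5 − (-26.5) = 24 dB.
Output overshoot = 24 − 20 = 4 dB.
Ratio = input overshoot / output overshoot = 24 / 4 = 6.

6:1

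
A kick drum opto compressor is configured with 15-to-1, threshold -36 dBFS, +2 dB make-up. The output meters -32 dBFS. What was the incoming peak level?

Stripping the +2 dB make-up gives -34 dBFS at the gain stage.
The compressed level sits -34 − (-36) = 2 dB over threshold.
Before 15:1 compression the overshoot was 2 × 15 = 30 dB, so input = -36 + 30 = -6 dBFS.

-6 dBFS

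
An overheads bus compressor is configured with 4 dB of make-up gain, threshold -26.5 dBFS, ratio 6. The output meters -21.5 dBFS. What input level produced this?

Remove make-up: -21.5 − 4 = -25.5 dBFS.
That's 1 dB above the -26.5 dBFS threshold.
Undo the ratio: input overshoot = 1 × 6 = 6 dB, giving input = -20.5 dBFS.

-20.5 dBFS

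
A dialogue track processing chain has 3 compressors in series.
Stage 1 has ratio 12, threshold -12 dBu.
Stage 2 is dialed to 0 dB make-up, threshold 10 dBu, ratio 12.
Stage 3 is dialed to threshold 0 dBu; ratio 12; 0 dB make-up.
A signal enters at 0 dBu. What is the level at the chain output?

Stage 1: 0 dBu is 12 dB over -12 dBu; at 12:1 that becomes 1 dB over, giving -11 dBu.
Stage 2: -11 dBu ≤ 10 dBu, so stage 2 doesn't engage; output -11 dBu.
Stage 3: -11 dBu ≤ 0 dBu, so stage 3 doesn't engage; output -11 dBu.

-11 dBu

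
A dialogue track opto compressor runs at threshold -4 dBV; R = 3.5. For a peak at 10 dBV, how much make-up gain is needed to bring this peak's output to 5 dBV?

Overshoot 14 dB → 14/3.5 = 4 dB after compression, so the compressed level is -4 + 4 = 0 dBV.
Make-up = target − compressed = 5 − 0 = 5 dB.

5 dB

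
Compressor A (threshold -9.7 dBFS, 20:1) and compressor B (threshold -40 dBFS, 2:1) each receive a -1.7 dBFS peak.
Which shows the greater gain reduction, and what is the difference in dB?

A: 8 dB over, compressed to 0.4 dB over, so 7.6 dB of GR.
B: 38.3 dB over, compressed to 19.15 dB over, so 19.15 dB of GR.
Difference: 11.55 dB in favour of B.

B, by 11.55 dB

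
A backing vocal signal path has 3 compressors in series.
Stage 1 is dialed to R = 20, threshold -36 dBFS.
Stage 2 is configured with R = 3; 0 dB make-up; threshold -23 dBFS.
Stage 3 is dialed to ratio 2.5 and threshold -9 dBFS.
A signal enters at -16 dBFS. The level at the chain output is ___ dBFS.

Stage 1: 20 dB above -36 dBFS, reduced 20:1 to 1 dB above → -35 dBFS.
Stage 2: below threshold (-35 ≤ -23); passes unchanged; output -35 dBFS.
Stage 3: -35 dBFS is at or below the -9 dBFS threshold — no compression; output -35 dBFS.

-35 dBFS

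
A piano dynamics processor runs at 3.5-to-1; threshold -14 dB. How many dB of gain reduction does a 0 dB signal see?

Overshoot = 0 − (-14) = 14 dB.
After 3.5:1 compression the overshoot becomes 14/3.5 = 4 dB.
GR = overshoot in − overshoot out = 14 − 4 = 10 dB.

10 dB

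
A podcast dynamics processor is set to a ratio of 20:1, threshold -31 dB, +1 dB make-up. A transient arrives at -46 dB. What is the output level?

-46 dB is 15 dB below the -31 dB threshold, so no gain reduction is applied.
Make-up gain adds 1 dB: -46 + 1 = -45 dB.

-45 dB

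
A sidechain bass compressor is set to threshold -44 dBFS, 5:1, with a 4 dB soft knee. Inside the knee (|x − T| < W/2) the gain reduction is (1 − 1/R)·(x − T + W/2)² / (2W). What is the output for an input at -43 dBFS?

x − T + W/2 = -43 − (-44) + 2 = 3.
GR = (1 − 1/5) × 3² / 8 = 0.8 × 9 / 8 = 0.9 dB.
Output = -43 − 0.9 = -43.9 dBFS.

-43.9 dBFS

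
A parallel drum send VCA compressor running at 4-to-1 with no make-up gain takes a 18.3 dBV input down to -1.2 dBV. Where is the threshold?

-7.7 dBV

Input is 26 dB above T (since output overshoot × R = input overshoot: (-1.2 − T)·4 = 18.3 − T gives T = -7.7 dBV).
Check: -7.7 + (18.3 − (-7.7))/4 = -7.7 + 6.5 = -1.2 dBV. ✓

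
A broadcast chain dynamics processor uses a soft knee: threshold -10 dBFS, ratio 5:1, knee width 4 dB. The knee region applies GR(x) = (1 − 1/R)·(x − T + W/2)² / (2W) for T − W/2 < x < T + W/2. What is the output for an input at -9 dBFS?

-9.9 dBFS

x − T + W/2 = -9 − (-10) + 2 = 3.
GR = (1 − 1/5) × 3² / 8 = 0.8 × 9 / 8 = 0.9 dB.
Output = -9 − 0.9 = -9.9 dBFS.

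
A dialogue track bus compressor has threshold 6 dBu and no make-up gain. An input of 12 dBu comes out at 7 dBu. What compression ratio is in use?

Input overshoot = 12 − 6 = 6 dB; output overshoot = 7 − 6 = 1 dB.
Ratio = 6 / 1 = 6.

6:1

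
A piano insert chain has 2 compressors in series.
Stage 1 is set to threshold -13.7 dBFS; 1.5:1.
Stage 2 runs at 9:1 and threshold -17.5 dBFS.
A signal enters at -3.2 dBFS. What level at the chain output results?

-16.3 dBFS

Stage 1: -3.2 dBFS is 10.5 dB over -13.7 dBFS; at 1.5:1 that becomes 7 dB over, giving -6.7 dBFS.
Stage 2: -6.7 dBFS is 10.8 dB over -17.5 dBFS; at 9:1 that becomes 1.2 dB over, giving -16.3 dBFS.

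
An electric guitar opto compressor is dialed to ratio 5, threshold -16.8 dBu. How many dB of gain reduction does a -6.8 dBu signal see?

The signal is 10 dB above threshold.
At 5:1, output sits 10/5 = 2 dB above threshold.
So the signal is attenuated by 10 − 2 = 8 dB.

8 dB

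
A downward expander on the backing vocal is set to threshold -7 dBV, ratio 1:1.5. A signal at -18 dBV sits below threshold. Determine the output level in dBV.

-23.5 dBV

Undershoot = (-7) − (-18) = 11 dB.
At 1:1.5, that expands to 16.5 dB under threshold.
Output = -7 − 16.5 = -23.5 dBV.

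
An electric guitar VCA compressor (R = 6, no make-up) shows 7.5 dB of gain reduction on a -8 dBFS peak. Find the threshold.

Let T be the threshold. Output overshoot = (input overshoot)/R, so -15.5 − T = (-8 − T)/6.
6·(-15.5 − T) = -8 − T → 5·T = -93 − (-8) = -85.
T = -85/5 = -17 dBFS.

-17 dBFS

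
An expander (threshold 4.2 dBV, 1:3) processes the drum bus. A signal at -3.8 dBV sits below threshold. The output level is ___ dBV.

-19.8 dBV

Undershoot = 4.2 − (-3.8) = 8 dB.
At 1:3, that expands to 24 dB under threshold.
Output = 4.2 − 24 = -19.8 dBV.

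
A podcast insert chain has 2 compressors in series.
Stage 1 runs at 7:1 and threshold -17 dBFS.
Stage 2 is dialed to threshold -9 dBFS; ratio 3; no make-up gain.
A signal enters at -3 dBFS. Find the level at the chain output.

-15 dBFS

Stage 1: overshoot 14 dB → 14/7 = 2 dB → -15 dBFS.
Stage 2: below threshold (-15 ≤ -9); passes unchanged; output -15 dBFS.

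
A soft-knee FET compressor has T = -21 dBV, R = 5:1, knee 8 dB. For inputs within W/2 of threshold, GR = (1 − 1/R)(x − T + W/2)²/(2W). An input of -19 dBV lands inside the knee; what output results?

x − T + W/2 = -19 − (-21) + 4 = 6.
GR = (1 − 1/5) × 6² / 16 = 0.8 × 36 / 16 = 1.8 dB.
Output = -19 − 1.8 = -20.8 dBV.

-20.8 dBV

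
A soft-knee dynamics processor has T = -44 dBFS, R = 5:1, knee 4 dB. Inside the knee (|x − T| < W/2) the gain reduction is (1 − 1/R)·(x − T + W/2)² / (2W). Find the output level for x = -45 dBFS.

-45.1 dBFS

x − T + W/2 = -45 − (-44) + 2 = 1.
GR = (1 − 1/5) × 1² / 8 = 0.8 × 1 / 8 = 0.1 dB.
Output = -45 − 0.1 = -45.1 dBFS.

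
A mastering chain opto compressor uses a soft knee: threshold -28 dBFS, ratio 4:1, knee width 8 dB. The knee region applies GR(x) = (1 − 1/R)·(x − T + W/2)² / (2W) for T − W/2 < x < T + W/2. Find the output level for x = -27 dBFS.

-28.171875 dBFS

x − T + W/2 = -27 − (-28) + 4 = 5.
GR = (1 − 1/4) × 5² / 16 = 0.75 × 25 / 16 = 1.171875 dB.
Output = -27 − 1.171875 = -28.171875 dBFS.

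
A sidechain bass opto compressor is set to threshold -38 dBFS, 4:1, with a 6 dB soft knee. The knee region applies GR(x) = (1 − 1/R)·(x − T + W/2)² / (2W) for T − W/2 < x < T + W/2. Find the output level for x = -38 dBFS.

x − T + W/2 = -38 − (-38) + 3 = 3.
GR = (1 − 1/4) × 3² / 12 = 0.75 × 9 / 12 = 0.5625 dB.
Output = -38 − 0.5625 = -38.5625 dBFS.

-38.5625 dBFS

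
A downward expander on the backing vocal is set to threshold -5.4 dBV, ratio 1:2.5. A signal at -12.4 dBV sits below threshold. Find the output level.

Below threshold, a 1:2.5 expander applies gain = (2.5−1)×(T − x) of attenuation.
(2.5−1) × 7 = 10.5 dB, so output = -12.4 − 10.5 = -22.9 dBV.

-22.9 dBV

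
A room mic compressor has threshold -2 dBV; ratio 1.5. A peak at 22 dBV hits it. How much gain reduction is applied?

Overshoot = 22 − (-2) = 24 dB.
After 1.5:1 compression the overshoot becomes 24/1.5 = 16 dB.
GR = overshoot in − overshoot out = 24 − 16 = 8 dB.

8 dB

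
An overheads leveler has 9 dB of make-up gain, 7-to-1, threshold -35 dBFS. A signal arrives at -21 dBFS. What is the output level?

-24 dBFS

-21 dBFS sits 14 dB over threshold.
The 14 dB excess becomes 2 dB after 7:1 reduction.
So the level is -35 + 2 = -33 dBFS; make-up adds 9 dB, giving -24 dBFS.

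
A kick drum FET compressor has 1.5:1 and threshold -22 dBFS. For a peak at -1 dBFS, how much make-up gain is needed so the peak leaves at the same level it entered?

The peak compresses to -22 + 21/1.5 = -8 dBFS.
To reach -1 dBFS requires -1 − (-8) = 7 dB of make-up.

7 dB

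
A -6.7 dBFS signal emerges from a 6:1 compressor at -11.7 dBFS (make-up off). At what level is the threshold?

Gain reduction = -6.7 − (-11.7) = 5 dB; output overshoot = GR / (R − 1) = 5 / 5 = 1 dB.
Threshold = output − output overshoot = -11.7 − 1 = -12.7 dBFS.

-12.7 dBFS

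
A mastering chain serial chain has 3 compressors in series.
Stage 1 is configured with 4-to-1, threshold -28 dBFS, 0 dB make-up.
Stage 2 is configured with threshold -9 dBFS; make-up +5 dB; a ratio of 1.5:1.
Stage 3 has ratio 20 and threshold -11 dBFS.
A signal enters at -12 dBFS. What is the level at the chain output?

-19 dBFS

Stage 1: 16 dB above -28 dBFS, reduced 4:1 to 4 dB above → -24 dBFS.
Stage 2: below threshold (-24 ≤ -9); passes unchanged; make-up brings it to -19 dBFS.
Stage 3: -19 dBFS is at or below the -11 dBFS threshold — no compression; output -19 dBFS.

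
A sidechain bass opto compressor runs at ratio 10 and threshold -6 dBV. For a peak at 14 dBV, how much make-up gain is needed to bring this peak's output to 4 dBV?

8 dB

The peak compresses to -6 + 20/10 = -4 dBV.
To reach 4 dBV requires 4 − (-4) = 8 dB of make-up.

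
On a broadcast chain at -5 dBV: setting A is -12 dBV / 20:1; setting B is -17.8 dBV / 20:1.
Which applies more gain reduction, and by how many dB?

B, by 5.51 dB

A: overshoot 7 dB → output overshoot 0.35 dB → GR 6.65 dB.
B: overshoot 12.8 dB → output overshoot 0.64 dB → GR 12.16 dB.
B reduces 5.51 dB more.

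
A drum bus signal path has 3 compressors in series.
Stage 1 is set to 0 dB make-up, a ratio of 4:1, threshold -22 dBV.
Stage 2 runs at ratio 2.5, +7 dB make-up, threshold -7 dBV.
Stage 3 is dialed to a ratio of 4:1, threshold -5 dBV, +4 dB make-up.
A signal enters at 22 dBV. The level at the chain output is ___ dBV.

-0.75 dBV

Stage 1: overshoot 44 dB → 44/4 = 11 dB → -11 dBV.
Stage 2: -11 dBV is at or below the -7 dBV threshold — no compression; make-up brings it to -4 dBV.
Stage 3: -4 dBV is 1 dB over -5 dBV; at 4:1 that becomes 0.25 dB over, giving -4.75 dBV; +4 dB make-up → -0.75 dBV.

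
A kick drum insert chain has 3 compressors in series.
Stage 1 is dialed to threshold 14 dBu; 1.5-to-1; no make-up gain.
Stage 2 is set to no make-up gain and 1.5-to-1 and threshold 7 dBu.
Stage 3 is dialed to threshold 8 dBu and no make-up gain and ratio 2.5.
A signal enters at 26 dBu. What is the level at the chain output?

Stage 1: 12 dB above 14 dBu, reduced 1.5:1 to 8 dB above → 22 dBu.
Stage 2: overshoot 15 dB → 15/1.5 = 10 dB → 17 dBu.
Stage 3: 17 dBu is 9 dB over 8 dBu; at 2.5:1 that becomes 3.6 dB over, giving 11.6 dBu.

11.6 dBu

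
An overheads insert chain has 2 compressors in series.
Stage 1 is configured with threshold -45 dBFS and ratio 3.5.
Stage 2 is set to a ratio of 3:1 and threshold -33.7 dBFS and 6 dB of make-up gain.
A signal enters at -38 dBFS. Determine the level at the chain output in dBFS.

-37 dBFS

Stage 1: 7 dB above -45 dBFS, reduced 3.5:1 to 2 dB above → -43 dBFS.
Stage 2: -43 dBFS is at or below the -33.7 dBFS threshold — no compression; make-up brings it to -37 dBFS.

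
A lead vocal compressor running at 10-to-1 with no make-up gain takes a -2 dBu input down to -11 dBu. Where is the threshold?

-12 dBu

Let T be the threshold. Output overshoot = (input overshoot)/R, so -11 − T = (-2 − T)/10.
10·(-11 − T) = -2 − T → 9·T = -110 − (-2) = -108.
T = -108/9 = -12 dBu.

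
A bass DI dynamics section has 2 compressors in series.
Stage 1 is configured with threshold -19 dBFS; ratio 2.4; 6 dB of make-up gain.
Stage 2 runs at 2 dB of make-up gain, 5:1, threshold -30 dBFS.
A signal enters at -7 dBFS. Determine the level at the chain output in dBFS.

Stage 1: -7 dBFS is 12 dB over -19 dBFS; at 2.4:1 that becomes 5 dB over, giving -14 dBFS; +6 dB make-up → -8 dBFS.
Stage 2: -8 dBFS is 22 dB over -30 dBFS; at 5:1 that becomes 4.4 dB over, giving -25.6 dBFS; +2 dB make-up → -23.6 dBFS.

-23.6 dBFS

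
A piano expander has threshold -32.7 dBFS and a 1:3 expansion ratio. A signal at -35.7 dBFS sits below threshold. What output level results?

-41.7 dBFS

Below threshold, a 1:3 expander applies gain = (3−1)×(T − x) of attenuation.
(3−1) × 3 = 6 dB, so output = -35.7 − 6 = -41.7 dBFS.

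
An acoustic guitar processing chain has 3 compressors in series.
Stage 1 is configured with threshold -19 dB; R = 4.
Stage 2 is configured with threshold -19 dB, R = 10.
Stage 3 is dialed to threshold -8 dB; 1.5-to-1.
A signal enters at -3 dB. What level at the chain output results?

-18.6 dB

Stage 1: 16 dB above -19 dB, reduced 4:1 to 4 dB above → -15 dB.
Stage 2: -15 dB is 4 dB over -19 dB; at 10:1 that becomes 0.4 dB over, giving -18.6 dB.
Stage 3: below threshold (-18.6 ≤ -8); passes unchanged; output -18.6 dB.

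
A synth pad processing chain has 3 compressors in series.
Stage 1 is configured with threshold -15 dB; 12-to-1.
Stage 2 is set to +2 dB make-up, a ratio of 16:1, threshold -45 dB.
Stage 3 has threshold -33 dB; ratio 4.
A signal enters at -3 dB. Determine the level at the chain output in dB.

Stage 1: 12 dB above -15 dB, reduced 12:1 to 1 dB above → -14 dB.
Stage 2: 31 dB above -45 dB, reduced 16:1 to 1.9375 dB above → -43.0625 dB; +2 dB make-up → -41.0625 dB.
Stage 3: -41.0625 dB ≤ -33 dB, so stage 3 doesn't engage; output -41.0625 dB.

-41.0625 dB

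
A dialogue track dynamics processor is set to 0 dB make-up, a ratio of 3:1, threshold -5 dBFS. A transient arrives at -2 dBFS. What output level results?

-4 dBFS

-2 dBFS sits 3 dB over threshold.
3:1 compression reduces that to 3/3 = 1 dB over.
Output = -5 + 1 = -4 dBFS.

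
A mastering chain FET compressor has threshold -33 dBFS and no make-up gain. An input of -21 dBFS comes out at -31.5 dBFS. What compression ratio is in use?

8:1

Input overshoot = -21 − (-33) = 12 dB; output overshoot = -31.5 − (-33) = 1.5 dB.
Ratio = 12 / 1.5 = 8.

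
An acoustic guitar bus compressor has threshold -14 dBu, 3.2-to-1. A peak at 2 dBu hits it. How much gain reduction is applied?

11 dB

Overshoot = 2 − (-14) = 16 dB.
A 3.2:1 ratio leaves 5 dB of that excess.
GR = overshoot in − overshoot out = 16 − 5 = 11 dB.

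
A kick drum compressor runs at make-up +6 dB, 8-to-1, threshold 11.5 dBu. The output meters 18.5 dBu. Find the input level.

Stripping the +6 dB make-up gives 12.5 dBu at the gain stage.
The compressed level sits 12.5 − 11.5 = 1 dB over threshold.
Input overshoot = R × output overshoot = 8 dB → input = 11.5 + 8 = 19.5 dBu.

19.5 dBu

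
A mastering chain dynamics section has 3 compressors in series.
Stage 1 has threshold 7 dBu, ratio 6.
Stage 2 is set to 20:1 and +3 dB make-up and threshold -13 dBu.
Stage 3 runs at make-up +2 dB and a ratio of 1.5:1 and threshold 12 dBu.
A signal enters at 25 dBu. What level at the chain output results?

Stage 1: overshoot 18 dB → 18/6 = 3 dB → 10 dBu.
Stage 2: 23 dB above -13 dBu, reduced 20:1 to 1.15 dB above → -11.85 dBu; +3 dB make-up → -8.85 dBu.
Stage 3: -8.85 dBu is at or below the 12 dBu threshold — no compression; make-up brings it to -6.85 dBu.

-6.85 dBu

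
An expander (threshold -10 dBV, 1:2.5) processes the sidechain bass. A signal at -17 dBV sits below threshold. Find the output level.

Below threshold, a 1:2.5 expander applies gain = (2.5−1)×(T − x) of attenuation.
(2.5−1) × 7 = 10.5 dB, so output = -17 − 10.5 = -27.5 dBV.

-27.5 dBV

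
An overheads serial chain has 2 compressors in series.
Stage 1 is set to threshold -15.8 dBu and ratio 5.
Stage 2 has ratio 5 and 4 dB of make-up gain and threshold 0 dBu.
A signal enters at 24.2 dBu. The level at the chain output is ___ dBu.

Stage 1: overshoot 40 dB → 40/5 = 8 dB → -7.8 dBu.
Stage 2: -7.8 dBu ≤ 0 dBu, so stage 2 doesn't engage; make-up brings it to -3.8 dBu.

-3.8 dBu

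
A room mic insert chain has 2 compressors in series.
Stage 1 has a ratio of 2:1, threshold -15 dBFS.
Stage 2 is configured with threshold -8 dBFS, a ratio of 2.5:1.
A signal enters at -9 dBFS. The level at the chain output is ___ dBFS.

Stage 1: 6 dB above -15 dBFS, reduced 2:1 to 3 dB above → -12 dBFS.
Stage 2: -12 dBFS ≤ -8 dBFS, so stage 2 doesn't engage; output -12 dBFS.

-12 dBFS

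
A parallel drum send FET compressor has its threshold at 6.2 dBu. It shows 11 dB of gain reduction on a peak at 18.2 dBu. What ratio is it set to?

12:1

Input overshoot = 18.2 − 6.2 = 12 dB.
Output overshoot = 12 − 11 = 1 dB.
Ratio = input overshoot / output overshoot = 12 / 1 = 12.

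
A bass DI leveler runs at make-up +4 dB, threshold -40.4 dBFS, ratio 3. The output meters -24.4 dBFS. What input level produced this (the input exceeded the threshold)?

Before make-up, the level was -24.4 − 4 = -28.4 dBFS.
That's 12 dB above the -40.4 dBFS threshold.
Before 3:1 compression the overshoot was 12 × 3 = 36 dB, so input = -40.4 + 36 = -4.4 dBFS.

-4.4 dBFS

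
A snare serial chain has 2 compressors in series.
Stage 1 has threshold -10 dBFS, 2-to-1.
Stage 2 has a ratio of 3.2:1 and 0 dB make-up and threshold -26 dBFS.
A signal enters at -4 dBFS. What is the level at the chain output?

Stage 1: overshoot 6 dB → 6/2 = 3 dB → -7 dBFS.
Stage 2: overshoot 19 dB → 19/3.2 = 5.9375 dB → -20.0625 dBFS.

-20.0625 dBFS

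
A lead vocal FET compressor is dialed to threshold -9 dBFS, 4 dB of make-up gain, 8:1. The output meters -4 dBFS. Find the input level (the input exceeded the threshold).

Before make-up, the level was -4 − 4 = -8 dBFS.
The compressed level sits -8 − (-9) = 1 dB over threshold.
Undo the ratio: input overshoot = 1 × 8 = 8 dB, giving input = -1 dBFS.

-1 dBFS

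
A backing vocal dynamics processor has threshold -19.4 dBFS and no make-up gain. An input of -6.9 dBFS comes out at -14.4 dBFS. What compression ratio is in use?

Input overshoot = -6.9 − (-19.4) = 12.5 dB; output overshoot = -14.4 − (-19.4) = 5 dB.
Ratio = 12.5 / 5 = 2.5.

2.5:1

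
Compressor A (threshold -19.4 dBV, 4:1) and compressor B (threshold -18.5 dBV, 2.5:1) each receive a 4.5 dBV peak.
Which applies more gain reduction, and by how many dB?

A: overshoot 23.9 dB → output overshoot 5.975 dB → GR 17.925 dB.
B: overshoot 23 dB → output overshoot 9.2 dB → GR 13.8 dB.
Difference: 4.125 dB in favour of A.

A, by 4.125 dB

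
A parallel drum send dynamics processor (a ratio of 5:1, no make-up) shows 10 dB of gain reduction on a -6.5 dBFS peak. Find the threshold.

Input is 12.5 dB above T (since output overshoot × R = input overshoot: (-16.5 − T)·5 = -6.5 − T gives T = -19 dBFS).
Check: -19 + (-6.5 − (-19))/5 = -19 + 2.5 = -16.5 dBFS. ✓

-19 dBFS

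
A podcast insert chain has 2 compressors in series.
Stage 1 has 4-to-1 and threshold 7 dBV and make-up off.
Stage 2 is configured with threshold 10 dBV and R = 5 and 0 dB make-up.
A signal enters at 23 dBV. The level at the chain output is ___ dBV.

Stage 1: overshoot 16 dB → 16/4 = 4 dB → 11 dBV.
Stage 2: overshoot 1 dB → 1/5 = 0.2 dB → 10.2 dBV.

10.2 dBV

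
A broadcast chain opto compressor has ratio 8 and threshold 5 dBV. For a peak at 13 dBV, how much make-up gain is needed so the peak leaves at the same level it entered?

7 dB

Overshoot 8 dB → 8/8 = 1 dB after compression, so the compressed level is 5 + 1 = 6 dBV.
Make-up = target − compressed = 13 − 6 = 7 dB.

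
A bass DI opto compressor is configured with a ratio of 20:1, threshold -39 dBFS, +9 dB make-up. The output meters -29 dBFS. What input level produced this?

-19 dBFS

Remove make-up: -29 − 9 = -38 dBFS.
The compressed level sits -38 − (-39) = 1 dB over threshold.
Input overshoot = R × output overshoot = 20 dB → input = -39 + 20 = -19 dBFS.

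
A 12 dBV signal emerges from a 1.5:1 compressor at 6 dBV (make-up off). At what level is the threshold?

Let T be the threshold. Output overshoot = (input overshoot)/R, so 6 − T = (12 − T)/1.5.
1.5·(6 − T) = 12 − T → 0.5·T = 9 − 12 = -3.
T = -3/0.5 = -6 dBV.

-6 dBV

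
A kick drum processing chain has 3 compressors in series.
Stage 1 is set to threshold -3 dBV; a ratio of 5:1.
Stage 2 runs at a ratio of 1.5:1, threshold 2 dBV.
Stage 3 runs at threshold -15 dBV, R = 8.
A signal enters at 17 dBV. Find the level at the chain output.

Stage 1: 17 dBV is 20 dB over -3 dBV; at 5:1 that becomes 4 dB over, giving 1 dBV.
Stage 2: 1 dBV is at or below the 2 dBV threshold — no compression; output 1 dBV.
Stage 3: 1 dBV is 16 dB over -15 dBV; at 8:1 that becomes 2 dB over, giving -13 dBV.

-13 dBV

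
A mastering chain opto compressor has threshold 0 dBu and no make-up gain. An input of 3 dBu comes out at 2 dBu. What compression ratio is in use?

1.5:1

Input overshoot = 3 − 0 = 3 dB; output overshoot = 2 − 0 = 2 dB.
Ratio = 3 / 2 = 1.5.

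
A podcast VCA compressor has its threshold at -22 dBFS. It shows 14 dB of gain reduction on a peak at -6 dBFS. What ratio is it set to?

Input overshoot = -6 − (-22) = 16 dB.
Output overshoot = 16 − 14 = 2 dB.
Ratio = input overshoot / output overshoot = 16 / 2 = 8.

8:1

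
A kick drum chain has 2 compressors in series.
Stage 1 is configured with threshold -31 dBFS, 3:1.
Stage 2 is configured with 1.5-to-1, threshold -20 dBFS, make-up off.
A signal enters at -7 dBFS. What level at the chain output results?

-23 dBFS

Stage 1: -7 dBFS is 24 dB over -31 dBFS; at 3:1 that becomes 8 dB over, giving -23 dBFS.
Stage 2: -23 dBFS ≤ -20 dBFS, so stage 2 doesn't engage; output -23 dBFS.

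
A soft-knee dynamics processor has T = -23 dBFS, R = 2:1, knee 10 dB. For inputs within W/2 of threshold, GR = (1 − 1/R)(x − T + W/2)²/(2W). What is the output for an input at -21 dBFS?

x − T + W/2 = -21 − (-23) + 5 = 7.
GR = (1 − 1/2) × 7² / 20 = 0.5 × 49 / 20 = 1.225 dB.
Output = -21 − 1.225 = -22.225 dBFS.

-22.225 dBFS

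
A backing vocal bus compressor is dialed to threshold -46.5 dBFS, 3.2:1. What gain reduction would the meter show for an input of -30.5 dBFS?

-30.5 dBFS exceeds the threshold by 16 dB.
A 3.2:1 ratio leaves 5 dB of that excess.
So the signal is attenuated by 16 − 5 = 11 dB.

11 dB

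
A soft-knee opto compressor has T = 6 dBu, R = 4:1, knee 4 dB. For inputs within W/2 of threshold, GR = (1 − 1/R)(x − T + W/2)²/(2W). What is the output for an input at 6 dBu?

x − T + W/2 = 6 − 6 + 2 = 2.
GR = (1 − 1/4) × 2² / 8 = 0.75 × 4 / 8 = 0.375 dB.
Output = 6 − 0.375 = 5.625 dBu.

5.625 dBu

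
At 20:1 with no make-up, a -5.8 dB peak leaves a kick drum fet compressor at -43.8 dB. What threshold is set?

-45.8 dB

Gain reduction = -5.8 − (-43.8) = 38 dB; output overshoot = GR / (R − 1) = 38 / 19 = 2 dB.
Threshold = output − output overshoot = -43.8 − 2 = -45.8 dB.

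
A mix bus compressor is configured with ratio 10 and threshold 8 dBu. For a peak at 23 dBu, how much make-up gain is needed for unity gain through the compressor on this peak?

The peak compresses to 8 + 15/10 = 9.5 dBu.
To reach 23 dBu requires 23 − 9.5 = 13.5 dB of make-up.

13.5 dB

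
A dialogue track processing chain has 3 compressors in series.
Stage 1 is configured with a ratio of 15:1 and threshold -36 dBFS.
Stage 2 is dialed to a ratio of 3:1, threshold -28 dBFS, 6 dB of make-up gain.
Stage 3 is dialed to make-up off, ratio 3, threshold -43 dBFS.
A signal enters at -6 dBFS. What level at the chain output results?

-38 dBFS

Stage 1: -6 dBFS is 30 dB over -36 dBFS; at 15:1 that becomes 2 dB over, giving -34 dBFS.
Stage 2: -34 dBFS ≤ -28 dBFS, so stage 2 doesn't engage; make-up brings it to -28 dBFS.
Stage 3: -28 dBFS is 15 dB over -43 dBFS; at 3:1 that becomes 5 dB over, giving -38 dBFS.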